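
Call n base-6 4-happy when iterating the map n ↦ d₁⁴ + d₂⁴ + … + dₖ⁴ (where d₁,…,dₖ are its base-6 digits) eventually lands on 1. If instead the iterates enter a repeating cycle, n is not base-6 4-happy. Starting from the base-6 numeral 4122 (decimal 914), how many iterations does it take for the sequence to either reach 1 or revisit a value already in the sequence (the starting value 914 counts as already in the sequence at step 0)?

14

914 = (4,1,2,2)_6 → 4⁴ + 1⁴ + 2⁴ + 2⁴ = 256 + 1 + 16 + 16 = 289
289 = (1,2,0,1)_6 → 1⁴ + 2⁴ + 0⁴ + 1⁴ = 1 + 16 + 0 + 1 = 18
18 = (3,0)_6 → 3⁴ + 0⁴ = 81 + 0 = 81
81 = (2,1,3)_6 → 2⁴ + 1⁴ + 3⁴ = 16 + 1 + 81 = 98
98 = (2,4,2)_6 → 2⁴ + 4⁴ + 2⁴ = 16 + 256 + 16 = 288
288 = (1,2,0,0)_6 → 1⁴ + 2⁴ + 0⁴ + 0⁴ = 1 + 16 + 0 + 0 = 17
17 = (2,5)_6 → 2⁴ + 5⁴ = 16 + 625 = 641
641 = (2,5,4,5)_6 → 2⁴ + 5⁴ + 4⁴ + 5⁴ = 16 + 625 + 256 + 625 = 1522
1522 = (1,1,0,1,4)_6 → 1⁴ + 1⁴ + 0⁴ + 1⁴ + 4⁴ = 1 + 1 + 0 + 1 + 256 = 259
259 = (1,1,1,1)_6 → 1⁴ + 1⁴ + 1⁴ + 1⁴ = 1 + 1 + 1 + 1 = 4
4 = (4)_6 → 4⁴ = 256
256 = (1,1,0,4)_6 → 1⁴ + 1⁴ + 0⁴ + 4⁴ = 1 + 1 + 0 + 256 = 258
258 = (1,1,1,0)_6 → 1⁴ + 1⁴ + 1⁴ + 0⁴ = 1 + 1 + 1 + 0 = 3
3 = (3)_6 → 3⁴ = 81  — 81 repeats.
That took 14 steps.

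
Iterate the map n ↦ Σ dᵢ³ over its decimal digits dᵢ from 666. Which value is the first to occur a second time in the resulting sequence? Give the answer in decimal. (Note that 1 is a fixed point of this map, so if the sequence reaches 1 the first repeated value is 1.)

153

666 → 6³ + 6³ + 6³ = 648
648 → 6³ + 4³ + 8³ = 792
792 → 7³ + 9³ + 2³ = 1080
1080 → 1³ + 0³ + 8³ + 0³ = 513
513 → 5³ + 1³ + 3³ = 153
153 → 1³ + 5³ + 3³ = 153  — 153 already appeared earlier.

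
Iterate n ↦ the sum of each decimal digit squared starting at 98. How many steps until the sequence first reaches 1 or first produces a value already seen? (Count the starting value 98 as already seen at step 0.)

98 → 9² + 8² = 145
145 → 1² + 4² + 5² = 42
42 → 4² + 2² = 20
20 → 2² + 0² = 4
4 → 4² = 16
16 → 1² + 6² = 37
37 → 3² + 7² = 58
58 → 5² + 8² = 89
89 → 8² + 9² = 145  — 145 repeats.
That took 9 steps.

9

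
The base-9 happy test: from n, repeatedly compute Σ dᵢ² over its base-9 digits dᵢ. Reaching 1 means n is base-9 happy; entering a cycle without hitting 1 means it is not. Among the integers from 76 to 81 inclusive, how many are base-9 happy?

1

76: 76 → 80 → 128 → 30 → 18 → 4 → 16 → 50 → 50  — not base-9 happy
77: 77 → 89 → 65 → 53 → 89  — not base-9 happy
78: 78 → 100 → 6 → 36 → 16 → 50 → 50  — not base-9 happy
79: 79 → 113 → 35 → 73 → 65 → 53 → 89 → 65  — not base-9 happy
80: 80 → 128 → 30 → 18 → 4 → 16 → 50 → 50  — not base-9 happy
81: 81 → 1  — base-9 happy
base-9 happy: 81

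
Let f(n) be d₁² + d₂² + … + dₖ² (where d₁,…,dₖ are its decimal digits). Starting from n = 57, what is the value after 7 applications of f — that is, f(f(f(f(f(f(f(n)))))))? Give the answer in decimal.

145

57 → 74
74 → 65
65 → 61
61 → 37
37 → 58
58 → 89
89 → 145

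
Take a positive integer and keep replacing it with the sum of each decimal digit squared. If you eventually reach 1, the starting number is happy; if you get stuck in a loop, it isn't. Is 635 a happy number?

happy

635 → 6² + 3² + 5² = 70
70 → 7² + 0² = 49
49 → 4² + 9² = 97
97 → 9² + 7² = 130
130 → 1² + 3² + 0² = 10
10 → 1² + 0² = 1  — reached 1.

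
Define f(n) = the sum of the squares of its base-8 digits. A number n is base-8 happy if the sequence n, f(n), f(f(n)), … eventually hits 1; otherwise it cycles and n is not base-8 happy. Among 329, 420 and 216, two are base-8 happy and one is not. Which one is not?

329: 329 → 27 → 18 → 8 → 1  — reaches 1 (base-8 happy)
420: 420 → 68 → 17 → 5 → 25 → 10 → 5  — repeats 5 (not base-8 happy)
216: 216 → 18 → 8 → 1  — reaches 1 (base-8 happy)

420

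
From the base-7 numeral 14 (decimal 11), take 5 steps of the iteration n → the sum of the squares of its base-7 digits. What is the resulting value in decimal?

17

11 = (1,4)_7 → 1² + 4² = 17
17 = (2,3)_7 → 2² + 3² = 13
13 = (1,6)_7 → 1² + 6² = 37
37 = (5,2)_7 → 5² + 2² = 29
29 = (4,1)_7 → 4² + 1² = 17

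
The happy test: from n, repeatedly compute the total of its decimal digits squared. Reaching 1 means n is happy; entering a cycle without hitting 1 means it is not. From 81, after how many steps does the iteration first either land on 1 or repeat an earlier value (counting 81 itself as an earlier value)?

11

81 → 8² + 1² = 65
65 → 6² + 5² = 61
61 → 6² + 1² = 37
37 → 3² + 7² = 58
58 → 5² + 8² = 89
89 → 8² + 9² = 145
145 → 1² + 4² + 5² = 42
42 → 4² + 2² = 20
20 → 2² + 0² = 4
4 → 4² = 16
16 → 1² + 6² = 37  — 37 repeats.
That took 11 steps.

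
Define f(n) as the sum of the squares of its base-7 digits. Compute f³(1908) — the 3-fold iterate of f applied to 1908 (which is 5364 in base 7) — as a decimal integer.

20

1908 = (5,3,6,4)_7 → 5² + 3² + 6² + 4² = 25 + 9 + 36 + 16 = 86
86 = (1,5,2)_7 → 1² + 5² + 2² = 1 + 25 + 4 = 30
30 = (4,2)_7 → 4² + 2² = 16 + 4 = 20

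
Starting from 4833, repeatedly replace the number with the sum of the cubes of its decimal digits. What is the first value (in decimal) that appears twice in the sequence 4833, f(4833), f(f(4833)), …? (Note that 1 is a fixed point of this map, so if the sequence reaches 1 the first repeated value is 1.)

4833 → 630
630 → 243
243 → 99
99 → 1458
1458 → 702
702 → 351
351 → 153
153 → 153  — 153 already appeared earlier.

153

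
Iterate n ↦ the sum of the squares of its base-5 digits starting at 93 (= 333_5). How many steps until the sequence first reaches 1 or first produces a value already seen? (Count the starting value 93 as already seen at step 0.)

3

93 = (3,3,3)_5 → 27
27 = (1,0,2)_5 → 5
5 = (1,0)_5 → 1  — reached 1.
That took 3 steps.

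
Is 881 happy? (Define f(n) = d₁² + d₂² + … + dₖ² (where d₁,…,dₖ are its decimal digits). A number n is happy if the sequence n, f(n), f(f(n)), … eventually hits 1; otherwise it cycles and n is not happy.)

881 → 8² + 8² + 1² = 64 + 64 + 1 = 129
129 → 1² + 2² + 9² = 1 + 4 + 81 = 86
86 → 8² + 6² = 64 + 36 = 100
100 → 1² + 0² + 0² = 1 + 0 + 0 = 1  — reached 1.

happy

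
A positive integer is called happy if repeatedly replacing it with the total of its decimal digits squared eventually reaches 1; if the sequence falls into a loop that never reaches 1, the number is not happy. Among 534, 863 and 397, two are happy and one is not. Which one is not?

534: 534 → 50 → 25 → 29 → 85 → 89 → 145 → 42 → 20 → 4 → 16 → 37 → 58 → 89  — repeats 89 (not happy)
863: 863 → 109 → 82 → 68 → 100 → 1  — reaches 1 (happy)
397: 397 → 139 → 91 → 82 → 68 → 100 → 1  — reaches 1 (happy)

534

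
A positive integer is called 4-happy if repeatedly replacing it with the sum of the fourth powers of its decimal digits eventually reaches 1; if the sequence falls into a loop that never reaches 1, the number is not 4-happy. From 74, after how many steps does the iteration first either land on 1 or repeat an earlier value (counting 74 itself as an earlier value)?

9

74 → 7⁴ + 4⁴ = 2401 + 256 = 2657
2657 → 2⁴ + 6⁴ + 5⁴ + 7⁴ = 16 + 1296 + 625 + 2401 = 4338
4338 → 4⁴ + 3⁴ + 3⁴ + 8⁴ = 256 + 81 + 81 + 4096 = 4514
4514 → 4⁴ + 5⁴ + 1⁴ + 4⁴ = 256 + 625 + 1 + 256 = 1138
1138 → 1⁴ + 1⁴ + 3⁴ + 8⁴ = 1 + 1 + 81 + 4096 = 4179
4179 → 4⁴ + 1⁴ + 7⁴ + 9⁴ = 256 + 1 + 2401 + 6561 = 9219
9219 → 9⁴ + 2⁴ + 1⁴ + 9⁴ = 6561 + 16 + 1 + 6561 = 13139
13139 → 1⁴ + 3⁴ + 1⁴ + 3⁴ + 9⁴ = 1 + 81 + 1 + 81 + 6561 = 6725
6725 → 6⁴ + 7⁴ + 2⁴ + 5⁴ = 1296 + 2401 + 16 + 625 = 4338  — 4338 repeats.
That took 9 steps.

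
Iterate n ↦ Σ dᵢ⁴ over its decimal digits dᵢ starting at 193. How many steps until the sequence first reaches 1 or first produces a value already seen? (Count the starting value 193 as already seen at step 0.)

193 → 1⁴ + 9⁴ + 3⁴ = 6643
6643 → 6⁴ + 6⁴ + 4⁴ + 3⁴ = 2929
2929 → 2⁴ + 9⁴ + 2⁴ + 9⁴ = 13154
13154 → 1⁴ + 3⁴ + 1⁴ + 5⁴ + 4⁴ = 964
964 → 9⁴ + 6⁴ + 4⁴ = 8113
8113 → 8⁴ + 1⁴ + 1⁴ + 3⁴ = 4179
4179 → 4⁴ + 1⁴ + 7⁴ + 9⁴ = 9219
9219 → 9⁴ + 2⁴ + 1⁴ + 9⁴ = 13139
13139 → 1⁴ + 3⁴ + 1⁴ + 3⁴ + 9⁴ = 6725
6725 → 6⁴ + 7⁴ + 2⁴ + 5⁴ = 4338
4338 → 4⁴ + 3⁴ + 3⁴ + 8⁴ = 4514
4514 → 4⁴ + 5⁴ + 1⁴ + 4⁴ = 1138
1138 → 1⁴ + 1⁴ + 3⁴ + 8⁴ = 4179  — 4179 repeats.
That took 13 steps.

13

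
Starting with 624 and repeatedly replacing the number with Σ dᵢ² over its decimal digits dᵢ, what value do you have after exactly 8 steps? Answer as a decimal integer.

624 → 6² + 2² + 4² = 36 + 4 + 16 = 56
56 → 5² + 6² = 25 + 36 = 61
61 → 6² + 1² = 36 + 1 = 37
37 → 3² + 7² = 9 + 49 = 58
58 → 5² + 8² = 25 + 64 = 89
89 → 8² + 9² = 64 + 81 = 145
145 → 1² + 4² + 5² = 1 + 16 + 25 = 42
42 → 4² + 2² = 16 + 4 = 20

20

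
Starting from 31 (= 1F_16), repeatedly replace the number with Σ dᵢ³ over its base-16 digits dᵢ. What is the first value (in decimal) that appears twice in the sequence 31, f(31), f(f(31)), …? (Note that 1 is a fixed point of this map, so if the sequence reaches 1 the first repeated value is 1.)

31 = (1,15)_16 → 1³ + 15³ = 3376
3376 = (13,3,0)_16 → 13³ + 3³ + 0³ = 2224
2224 = (8,11,0)_16 → 8³ + 11³ + 0³ = 1843
1843 = (7,3,3)_16 → 7³ + 3³ + 3³ = 397
397 = (1,8,13)_16 → 1³ + 8³ + 13³ = 2710
2710 = (10,9,6)_16 → 10³ + 9³ + 6³ = 1945
1945 = (7,9,9)_16 → 7³ + 9³ + 9³ = 1801
1801 = (7,0,9)_16 → 7³ + 0³ + 9³ = 1072
1072 = (4,3,0)_16 → 4³ + 3³ + 0³ = 91
91 = (5,11)_16 → 5³ + 11³ = 1456
1456 = (5,11,0)_16 → 5³ + 11³ + 0³ = 1456  — 1456 already appeared earlier.

1456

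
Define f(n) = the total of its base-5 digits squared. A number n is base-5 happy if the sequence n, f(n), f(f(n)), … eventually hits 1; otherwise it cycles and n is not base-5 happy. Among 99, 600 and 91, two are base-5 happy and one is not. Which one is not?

600

99: 99 → 41 → 11 → 5 → 1  — reaches 1 (base-5 happy)
600: 600 → 32 → 6 → 2 → 4 → 16 → 10 → 4  — repeats 4 (not base-5 happy)
91: 91 → 19 → 25 → 1  — reaches 1 (base-5 happy)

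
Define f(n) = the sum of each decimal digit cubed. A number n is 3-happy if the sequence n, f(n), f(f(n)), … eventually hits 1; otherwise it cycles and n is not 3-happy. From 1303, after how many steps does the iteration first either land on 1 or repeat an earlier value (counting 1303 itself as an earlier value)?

1303 → 1³ + 3³ + 0³ + 3³ = 1 + 27 + 0 + 27 = 55
55 → 5³ + 5³ = 125 + 125 = 250
250 → 2³ + 5³ + 0³ = 8 + 125 + 0 = 133
133 → 1³ + 3³ + 3³ = 1 + 27 + 27 = 55  — 55 repeats.
That took 4 steps.

4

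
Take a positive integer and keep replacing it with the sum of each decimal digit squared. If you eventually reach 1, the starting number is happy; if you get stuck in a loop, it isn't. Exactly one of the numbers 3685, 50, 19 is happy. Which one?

3685: 3685 → 134 → 26 → 40 → 16 → 37 → 58 → 89 → 145 → 42 → 20 → 4 → 16  — repeats 16 (not happy)
50: 50 → 25 → 29 → 85 → 89 → 145 → 42 → 20 → 4 → 16 → 37 → 58 → 89  — repeats 89 (not happy)
19: 19 → 82 → 68 → 100 → 1  — reaches 1 (happy)

19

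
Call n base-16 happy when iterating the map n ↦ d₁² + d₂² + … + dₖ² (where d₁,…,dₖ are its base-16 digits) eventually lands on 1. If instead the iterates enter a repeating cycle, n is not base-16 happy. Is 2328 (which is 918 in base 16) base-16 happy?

not base-16 happy

2328 = (9,1,8)_16 → 9² + 1² + 8² = 146
146 = (9,2)_16 → 9² + 2² = 85
85 = (5,5)_16 → 5² + 5² = 50
50 = (3,2)_16 → 3² + 2² = 13
13 = (13)_16 → 13² = 169
169 = (10,9)_16 → 10² + 9² = 181
181 = (11,5)_16 → 11² + 5² = 146  — 146 already seen; the sequence cycles without reaching 1.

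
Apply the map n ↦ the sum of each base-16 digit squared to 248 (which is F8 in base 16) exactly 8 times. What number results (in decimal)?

16

248 = (15,8)_16 → 15² + 8² = 289
289 = (1,2,1)_16 → 1² + 2² + 1² = 6
6 = (6)_16 → 6² = 36
36 = (2,4)_16 → 2² + 4² = 20
20 = (1,4)_16 → 1² + 4² = 17
17 = (1,1)_16 → 1² + 1² = 2
2 = (2)_16 → 2² = 4
4 = (4)_16 → 4² = 16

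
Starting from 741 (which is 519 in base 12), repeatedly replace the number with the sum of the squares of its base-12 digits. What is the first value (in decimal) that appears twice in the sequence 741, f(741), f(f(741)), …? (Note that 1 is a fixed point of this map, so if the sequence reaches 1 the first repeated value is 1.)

125

741 = (5,1,9)_12 → 5² + 1² + 9² = 25 + 1 + 81 = 107
107 = (8,11)_12 → 8² + 11² = 64 + 121 = 185
185 = (1,3,5)_12 → 1² + 3² + 5² = 1 + 9 + 25 = 35
35 = (2,11)_12 → 2² + 11² = 4 + 121 = 125
125 = (10,5)_12 → 10² + 5² = 100 + 25 = 125  — 125 already appeared earlier.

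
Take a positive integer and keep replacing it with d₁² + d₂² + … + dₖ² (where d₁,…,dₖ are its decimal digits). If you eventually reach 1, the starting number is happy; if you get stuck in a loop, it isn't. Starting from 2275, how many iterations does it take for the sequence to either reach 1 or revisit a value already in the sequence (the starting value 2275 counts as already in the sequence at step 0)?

2275 → 2² + 2² + 7² + 5² = 82
82 → 8² + 2² = 68
68 → 6² + 8² = 100
100 → 1² + 0² + 0² = 1  — reached 1.
That took 4 steps.

4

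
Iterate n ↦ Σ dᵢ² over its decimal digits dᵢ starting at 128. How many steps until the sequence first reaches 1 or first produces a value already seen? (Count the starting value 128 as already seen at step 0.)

14

128 → 1² + 2² + 8² = 1 + 4 + 64 = 69
69 → 6² + 9² = 36 + 81 = 117
117 → 1² + 1² + 7² = 1 + 1 + 49 = 51
51 → 5² + 1² = 25 + 1 = 26
26 → 2² + 6² = 4 + 36 = 40
40 → 4² + 0² = 16 + 0 = 16
16 → 1² + 6² = 1 + 36 = 37
37 → 3² + 7² = 9 + 49 = 58
58 → 5² + 8² = 25 + 64 = 89
89 → 8² + 9² = 64 + 81 = 145
145 → 1² + 4² + 5² = 1 + 16 + 25 = 42
42 → 4² + 2² = 16 + 4 = 20
20 → 2² + 0² = 4 + 0 = 4
4 → 4² = 16  — 16 repeats.
That took 14 steps.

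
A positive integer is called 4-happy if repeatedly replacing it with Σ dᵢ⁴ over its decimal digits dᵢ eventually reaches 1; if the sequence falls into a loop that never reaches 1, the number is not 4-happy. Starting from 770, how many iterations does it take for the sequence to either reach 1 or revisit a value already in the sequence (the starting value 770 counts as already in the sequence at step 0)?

770 → 4802
4802 → 4368
4368 → 5729
5729 → 9603
9603 → 7938
7938 → 13139
13139 → 6725
6725 → 4338
4338 → 4514
4514 → 1138
1138 → 4179
4179 → 9219
9219 → 13139  — 13139 repeats.
That took 13 steps.

13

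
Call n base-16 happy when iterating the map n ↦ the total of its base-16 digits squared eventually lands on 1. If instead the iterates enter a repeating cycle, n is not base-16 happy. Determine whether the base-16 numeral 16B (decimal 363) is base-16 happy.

base-16 happy

363 = (1,6,11)_16 → 1² + 6² + 11² = 158
158 = (9,14)_16 → 9² + 14² = 277
277 = (1,1,5)_16 → 1² + 1² + 5² = 27
27 = (1,11)_16 → 1² + 11² = 122
122 = (7,10)_16 → 7² + 10² = 149
149 = (9,5)_16 → 9² + 5² = 106
106 = (6,10)_16 → 6² + 10² = 136
136 = (8,8)_16 → 8² + 8² = 128
128 = (8,0)_16 → 8² + 0² = 64
64 = (4,0)_16 → 4² + 0² = 16
16 = (1,0)_16 → 1² + 0² = 1  — reached 1.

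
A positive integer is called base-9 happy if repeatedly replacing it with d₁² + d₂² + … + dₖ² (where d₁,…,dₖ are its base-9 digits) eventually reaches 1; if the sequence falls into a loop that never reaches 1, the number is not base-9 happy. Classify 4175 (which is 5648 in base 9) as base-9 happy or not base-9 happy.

4175 = (5,6,4,8)_9 → 5² + 6² + 4² + 8² = 25 + 36 + 16 + 64 = 141
141 = (1,6,6)_9 → 1² + 6² + 6² = 1 + 36 + 36 = 73
73 = (8,1)_9 → 8² + 1² = 64 + 1 = 65
65 = (7,2)_9 → 7² + 2² = 49 + 4 = 53
53 = (5,8)_9 → 5² + 8² = 25 + 64 = 89
89 = (1,0,8)_9 → 1² + 0² + 8² = 1 + 0 + 64 = 65  — 65 already seen; the sequence cycles without reaching 1.

not base-9 happy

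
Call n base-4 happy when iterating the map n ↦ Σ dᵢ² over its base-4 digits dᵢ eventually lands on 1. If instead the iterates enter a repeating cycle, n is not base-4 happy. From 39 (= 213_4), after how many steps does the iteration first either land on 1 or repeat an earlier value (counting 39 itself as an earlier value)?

39 = (2,1,3)_4 → 14
14 = (3,2)_4 → 13
13 = (3,1)_4 → 10
10 = (2,2)_4 → 8
8 = (2,0)_4 → 4
4 = (1,0)_4 → 1  — reached 1.
That took 6 steps.

6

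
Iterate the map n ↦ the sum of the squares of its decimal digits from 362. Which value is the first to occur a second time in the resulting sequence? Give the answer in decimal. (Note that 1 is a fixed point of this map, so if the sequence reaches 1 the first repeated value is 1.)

362 → 49
49 → 97
97 → 130
130 → 10
10 → 1  — reached the fixed point 1.
1 → 1, so 1 is the first repeated value.

1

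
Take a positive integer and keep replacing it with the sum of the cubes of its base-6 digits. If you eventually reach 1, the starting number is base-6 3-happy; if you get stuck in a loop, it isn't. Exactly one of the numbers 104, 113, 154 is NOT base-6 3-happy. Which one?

104: 104 → 141 → 179 → 314 → 81 → 36 → 1  — reaches 1 (base-6 3-happy)
113: 113 → 152 → 73 → 9 → 28 → 128 → 62 → 73  — repeats 73 (not base-6 3-happy)
154: 154 → 129 → 81 → 36 → 1  — reaches 1 (base-6 3-happy)

113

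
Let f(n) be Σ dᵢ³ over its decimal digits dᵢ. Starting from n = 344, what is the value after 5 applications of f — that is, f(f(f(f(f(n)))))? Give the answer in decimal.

344 → 3³ + 4³ + 4³ = 27 + 64 + 64 = 155
155 → 1³ + 5³ + 5³ = 1 + 125 + 125 = 251
251 → 2³ + 5³ + 1³ = 8 + 125 + 1 = 134
134 → 1³ + 3³ + 4³ = 1 + 27 + 64 = 92
92 → 9³ + 2³ = 729 + 8 = 737

737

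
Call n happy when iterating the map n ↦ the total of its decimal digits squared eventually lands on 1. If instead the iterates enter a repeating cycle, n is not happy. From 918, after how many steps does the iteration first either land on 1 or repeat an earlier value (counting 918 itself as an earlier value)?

918 → 9² + 1² + 8² = 146
146 → 1² + 4² + 6² = 53
53 → 5² + 3² = 34
34 → 3² + 4² = 25
25 → 2² + 5² = 29
29 → 2² + 9² = 85
85 → 8² + 5² = 89
89 → 8² + 9² = 145
145 → 1² + 4² + 5² = 42
42 → 4² + 2² = 20
20 → 2² + 0² = 4
4 → 4² = 16
16 → 1² + 6² = 37
37 → 3² + 7² = 58
58 → 5² + 8² = 89  — 89 repeats.
That took 15 steps.

15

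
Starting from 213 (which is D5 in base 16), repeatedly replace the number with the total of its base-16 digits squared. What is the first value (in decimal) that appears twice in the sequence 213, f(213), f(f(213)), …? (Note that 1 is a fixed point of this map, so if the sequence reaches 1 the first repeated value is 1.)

169

213 = (13,5)_16 → 13² + 5² = 194
194 = (12,2)_16 → 12² + 2² = 148
148 = (9,4)_16 → 9² + 4² = 97
97 = (6,1)_16 → 6² + 1² = 37
37 = (2,5)_16 → 2² + 5² = 29
29 = (1,13)_16 → 1² + 13² = 170
170 = (10,10)_16 → 10² + 10² = 200
200 = (12,8)_16 → 12² + 8² = 208
208 = (13,0)_16 → 13² + 0² = 169
169 = (10,9)_16 → 10² + 9² = 181
181 = (11,5)_16 → 11² + 5² = 146
146 = (9,2)_16 → 9² + 2² = 85
85 = (5,5)_16 → 5² + 5² = 50
50 = (3,2)_16 → 3² + 2² = 13
13 = (13)_16 → 13² = 169  — 169 already appeared earlier.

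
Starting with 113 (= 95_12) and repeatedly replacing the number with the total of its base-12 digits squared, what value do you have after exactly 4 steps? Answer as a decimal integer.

61

113 = (9,5)_12 → 9² + 5² = 81 + 25 = 106
106 = (8,10)_12 → 8² + 10² = 64 + 100 = 164
164 = (1,1,8)_12 → 1² + 1² + 8² = 1 + 1 + 64 = 66
66 = (5,6)_12 → 5² + 6² = 25 + 36 = 61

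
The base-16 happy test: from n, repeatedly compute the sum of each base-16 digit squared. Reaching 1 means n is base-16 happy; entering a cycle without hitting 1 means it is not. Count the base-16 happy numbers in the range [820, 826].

1

820: 820 → 34 → 8 → 64 → 16 → 1  (reaches 1)
821: 821 → 43 → 125 → 218 → 269 → 170 → 200 → 208 → 169 → 181 → 146 → 85 → 50 → 13 → 169  (repeats 169)
822: 822 → 54 → 45 → 173 → 269 → 170 → 200 → 208 → 169 → 181 → 146 → 85 → 50 → 13 → 169  (repeats 169)
823: 823 → 67 → 25 → 82 → 29 → 170 → 200 → 208 → 169 → 181 → 146 → 85 → 50 → 13 → 169  (repeats 169)
824: 824 → 82 → 29 → 170 → 200 → 208 → 169 → 181 → 146 → 85 → 50 → 13 → 169  (repeats 169)
825: 825 → 99 → 45 → 173 → 269 → 170 → 200 → 208 → 169 → 181 → 146 → 85 → 50 → 13 → 169  (repeats 169)
826: 826 → 118 → 85 → 50 → 13 → 169 → 181 → 146 → 85  (repeats 85)
base-16 happy: 820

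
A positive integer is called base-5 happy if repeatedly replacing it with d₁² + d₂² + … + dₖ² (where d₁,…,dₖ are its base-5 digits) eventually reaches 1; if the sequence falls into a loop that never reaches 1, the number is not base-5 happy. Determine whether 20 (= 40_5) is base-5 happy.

20 = (4,0)_5 → 4² + 0² = 16
16 = (3,1)_5 → 3² + 1² = 10
10 = (2,0)_5 → 2² + 0² = 4
4 = (4)_5 → 4² = 16  — 16 already seen; the sequence cycles without reaching 1.

not base-5 happy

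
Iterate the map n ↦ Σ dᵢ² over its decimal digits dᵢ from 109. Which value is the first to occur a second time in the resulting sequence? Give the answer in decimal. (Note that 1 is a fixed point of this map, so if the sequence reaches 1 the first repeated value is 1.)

109 → 82
82 → 68
68 → 100
100 → 1  — reached the fixed point 1.
1 → 1, so 1 is the first repeated value.

1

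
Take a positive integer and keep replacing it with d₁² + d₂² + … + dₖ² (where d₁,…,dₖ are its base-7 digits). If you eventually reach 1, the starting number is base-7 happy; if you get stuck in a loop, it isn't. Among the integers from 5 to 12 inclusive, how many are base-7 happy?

1

5: 5 → 25 → 25  (repeats 25)
6: 6 → 36 → 26 → 34 → 52 → 10 → 10  (repeats 10)
7: 7 → 1  (reaches 1)
8: 8 → 2 → 4 → 16 → 8  (repeats 8)
9: 9 → 5 → 25 → 25  (repeats 25)
10: 10 → 10  (repeats 10)
11: 11 → 17 → 13 → 37 → 29 → 17  (repeats 17)
12: 12 → 26 → 34 → 52 → 10 → 10  (repeats 10)
base-7 happy: 7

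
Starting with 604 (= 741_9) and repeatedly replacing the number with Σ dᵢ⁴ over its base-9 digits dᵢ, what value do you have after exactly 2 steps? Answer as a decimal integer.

3188

604 = (7,4,1)_9 → 7⁴ + 4⁴ + 1⁴ = 2658
2658 = (3,5,7,3)_9 → 3⁴ + 5⁴ + 7⁴ + 3⁴ = 3188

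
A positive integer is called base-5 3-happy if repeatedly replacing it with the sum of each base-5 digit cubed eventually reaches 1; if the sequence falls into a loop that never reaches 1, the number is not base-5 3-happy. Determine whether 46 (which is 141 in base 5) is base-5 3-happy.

not base-5 3-happy

46 = (1,4,1)_5 → 1³ + 4³ + 1³ = 1 + 64 + 1 = 66
66 = (2,3,1)_5 → 2³ + 3³ + 1³ = 8 + 27 + 1 = 36
36 = (1,2,1)_5 → 1³ + 2³ + 1³ = 1 + 8 + 1 = 10
10 = (2,0)_5 → 2³ + 0³ = 8 + 0 = 8
8 = (1,3)_5 → 1³ + 3³ = 1 + 27 = 28
28 = (1,0,3)_5 → 1³ + 0³ + 3³ = 1 + 0 + 27 = 28  — 28 already seen; the sequence cycles without reaching 1.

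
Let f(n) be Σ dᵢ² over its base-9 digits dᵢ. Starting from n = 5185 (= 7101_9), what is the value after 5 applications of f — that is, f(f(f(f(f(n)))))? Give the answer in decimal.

5185 = (7,1,0,1)_9 → 7² + 1² + 0² + 1² = 49 + 1 + 0 + 1 = 51
51 = (5,6)_9 → 5² + 6² = 25 + 36 = 61
61 = (6,7)_9 → 6² + 7² = 36 + 49 = 85
85 = (1,0,4)_9 → 1² + 0² + 4² = 1 + 0 + 16 = 17
17 = (1,8)_9 → 1² + 8² = 1 + 64 = 65

65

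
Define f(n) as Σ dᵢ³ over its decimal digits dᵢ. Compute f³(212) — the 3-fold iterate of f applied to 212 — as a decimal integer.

212 → 17
17 → 344
344 → 155

155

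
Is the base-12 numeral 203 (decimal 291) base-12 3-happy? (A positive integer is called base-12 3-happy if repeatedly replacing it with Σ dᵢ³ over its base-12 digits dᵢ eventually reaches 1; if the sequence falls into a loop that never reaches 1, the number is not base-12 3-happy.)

291 = (2,0,3)_12 → 2³ + 0³ + 3³ = 8 + 0 + 27 = 35
35 = (2,11)_12 → 2³ + 11³ = 8 + 1331 = 1339
1339 = (9,3,7)_12 → 9³ + 3³ + 7³ = 729 + 27 + 343 = 1099
1099 = (7,7,7)_12 → 7³ + 7³ + 7³ = 343 + 343 + 343 = 1029
1029 = (7,1,9)_12 → 7³ + 1³ + 9³ = 343 + 1 + 729 = 1073
1073 = (7,5,5)_12 → 7³ + 5³ + 5³ = 343 + 125 + 125 = 593
593 = (4,1,5)_12 → 4³ + 1³ + 5³ = 64 + 1 + 125 = 190
190 = (1,3,10)_12 → 1³ + 3³ + 10³ = 1 + 27 + 1000 = 1028
1028 = (7,1,8)_12 → 7³ + 1³ + 8³ = 343 + 1 + 512 = 856
856 = (5,11,4)_12 → 5³ + 11³ + 4³ = 125 + 1331 + 64 = 1520
1520 = (10,6,8)_12 → 10³ + 6³ + 8³ = 1000 + 216 + 512 = 1728
1728 = (1,0,0,0)_12 → 1³ + 0³ + 0³ + 0³ = 1 + 0 + 0 + 0 = 1  — reached 1.

base-12 3-happy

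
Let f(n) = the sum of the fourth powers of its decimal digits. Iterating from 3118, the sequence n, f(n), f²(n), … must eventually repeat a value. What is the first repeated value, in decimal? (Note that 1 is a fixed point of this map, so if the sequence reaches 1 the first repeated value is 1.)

4179

3118 → 3⁴ + 1⁴ + 1⁴ + 8⁴ = 81 + 1 + 1 + 4096 = 4179
4179 → 4⁴ + 1⁴ + 7⁴ + 9⁴ = 256 + 1 + 2401 + 6561 = 9219
9219 → 9⁴ + 2⁴ + 1⁴ + 9⁴ = 6561 + 16 + 1 + 6561 = 13139
13139 → 1⁴ + 3⁴ + 1⁴ + 3⁴ + 9⁴ = 1 + 81 + 1 + 81 + 6561 = 6725
6725 → 6⁴ + 7⁴ + 2⁴ + 5⁴ = 1296 + 2401 + 16 + 625 = 4338
4338 → 4⁴ + 3⁴ + 3⁴ + 8⁴ = 256 + 81 + 81 + 4096 = 4514
4514 → 4⁴ + 5⁴ + 1⁴ + 4⁴ = 256 + 625 + 1 + 256 = 1138
1138 → 1⁴ + 1⁴ + 3⁴ + 8⁴ = 1 + 1 + 81 + 4096 = 4179  — 4179 already appeared earlier.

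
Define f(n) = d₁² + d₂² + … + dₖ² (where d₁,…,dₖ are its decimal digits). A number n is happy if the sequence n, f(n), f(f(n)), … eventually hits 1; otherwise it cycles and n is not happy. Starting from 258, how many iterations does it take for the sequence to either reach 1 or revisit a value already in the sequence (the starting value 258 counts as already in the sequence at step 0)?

258 → 2² + 5² + 8² = 93
93 → 9² + 3² = 90
90 → 9² + 0² = 81
81 → 8² + 1² = 65
65 → 6² + 5² = 61
61 → 6² + 1² = 37
37 → 3² + 7² = 58
58 → 5² + 8² = 89
89 → 8² + 9² = 145
145 → 1² + 4² + 5² = 42
42 → 4² + 2² = 20
20 → 2² + 0² = 4
4 → 4² = 16
16 → 1² + 6² = 37  — 37 repeats.
That took 14 steps.

14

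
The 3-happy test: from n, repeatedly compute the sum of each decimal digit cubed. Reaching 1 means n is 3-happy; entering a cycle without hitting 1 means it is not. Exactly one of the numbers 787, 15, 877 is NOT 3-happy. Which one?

787: 787 → 1198 → 1243 → 100 → 1  — reaches 1 (3-happy)
15: 15 → 126 → 225 → 141 → 66 → 432 → 99 → 1458 → 702 → 351 → 153 → 153  — repeats 153 (not 3-happy)
877: 877 → 1198 → 1243 → 100 → 1  — reaches 1 (3-happy)

15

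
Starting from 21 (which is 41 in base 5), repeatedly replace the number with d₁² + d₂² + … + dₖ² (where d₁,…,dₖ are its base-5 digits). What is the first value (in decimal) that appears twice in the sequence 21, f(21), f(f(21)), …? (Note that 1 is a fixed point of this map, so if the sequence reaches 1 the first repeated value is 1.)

21 = (4,1)_5 → 4² + 1² = 17
17 = (3,2)_5 → 3² + 2² = 13
13 = (2,3)_5 → 2² + 3² = 13  — 13 already appeared earlier.

13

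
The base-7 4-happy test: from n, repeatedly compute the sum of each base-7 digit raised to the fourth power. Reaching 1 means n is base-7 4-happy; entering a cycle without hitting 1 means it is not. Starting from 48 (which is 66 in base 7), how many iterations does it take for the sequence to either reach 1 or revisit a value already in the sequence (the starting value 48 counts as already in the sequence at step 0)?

13

48 = (6,6)_7 → 6⁴ + 6⁴ = 2592
2592 = (1,0,3,6,2)_7 → 1⁴ + 0⁴ + 3⁴ + 6⁴ + 2⁴ = 1394
1394 = (4,0,3,1)_7 → 4⁴ + 0⁴ + 3⁴ + 1⁴ = 338
338 = (6,6,2)_7 → 6⁴ + 6⁴ + 2⁴ = 2608
2608 = (1,0,4,1,4)_7 → 1⁴ + 0⁴ + 4⁴ + 1⁴ + 4⁴ = 514
514 = (1,3,3,3)_7 → 1⁴ + 3⁴ + 3⁴ + 3⁴ = 244
244 = (4,6,6)_7 → 4⁴ + 6⁴ + 6⁴ = 2848
2848 = (1,1,2,0,6)_7 → 1⁴ + 1⁴ + 2⁴ + 0⁴ + 6⁴ = 1314
1314 = (3,5,5,5)_7 → 3⁴ + 5⁴ + 5⁴ + 5⁴ = 1956
1956 = (5,4,6,3)_7 → 5⁴ + 4⁴ + 6⁴ + 3⁴ = 2258
2258 = (6,4,0,4)_7 → 6⁴ + 4⁴ + 0⁴ + 4⁴ = 1808
1808 = (5,1,6,2)_7 → 5⁴ + 1⁴ + 6⁴ + 2⁴ = 1938
1938 = (5,4,3,6)_7 → 5⁴ + 4⁴ + 3⁴ + 6⁴ = 2258  — 2258 repeats.
That took 13 steps.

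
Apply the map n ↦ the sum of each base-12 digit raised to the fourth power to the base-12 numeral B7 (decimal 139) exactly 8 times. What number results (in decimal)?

139 = (11,7)_12 → 11⁴ + 7⁴ = 17042
17042 = (9,10,4,2)_12 → 9⁴ + 10⁴ + 4⁴ + 2⁴ = 16833
16833 = (9,8,10,9)_12 → 9⁴ + 8⁴ + 10⁴ + 9⁴ = 27218
27218 = (1,3,9,0,2)_12 → 1⁴ + 3⁴ + 9⁴ + 0⁴ + 2⁴ = 6659
6659 = (3,10,2,11)_12 → 3⁴ + 10⁴ + 2⁴ + 11⁴ = 24738
24738 = (1,2,3,9,6)_12 → 1⁴ + 2⁴ + 3⁴ + 9⁴ + 6⁴ = 7955
7955 = (4,7,2,11)_12 → 4⁴ + 7⁴ + 2⁴ + 11⁴ = 17314
17314 = (10,0,2,10)_12 → 10⁴ + 0⁴ + 2⁴ + 10⁴ = 20016

20016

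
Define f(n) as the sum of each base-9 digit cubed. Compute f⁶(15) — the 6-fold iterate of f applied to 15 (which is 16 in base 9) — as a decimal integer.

15 = (1,6)_9 → 1³ + 6³ = 1 + 216 = 217
217 = (2,6,1)_9 → 2³ + 6³ + 1³ = 8 + 216 + 1 = 225
225 = (2,7,0)_9 → 2³ + 7³ + 0³ = 8 + 343 + 0 = 351
351 = (4,3,0)_9 → 4³ + 3³ + 0³ = 64 + 27 + 0 = 91
91 = (1,1,1)_9 → 1³ + 1³ + 1³ = 1 + 1 + 1 = 3
3 = (3)_9 → 3³ = 27

27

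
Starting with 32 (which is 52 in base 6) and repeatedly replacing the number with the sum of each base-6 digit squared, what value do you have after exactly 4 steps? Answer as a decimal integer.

32 = (5,2)_6 → 5² + 2² = 25 + 4 = 29
29 = (4,5)_6 → 4² + 5² = 16 + 25 = 41
41 = (1,0,5)_6 → 1² + 0² + 5² = 1 + 0 + 25 = 26
26 = (4,2)_6 → 4² + 2² = 16 + 4 = 20

20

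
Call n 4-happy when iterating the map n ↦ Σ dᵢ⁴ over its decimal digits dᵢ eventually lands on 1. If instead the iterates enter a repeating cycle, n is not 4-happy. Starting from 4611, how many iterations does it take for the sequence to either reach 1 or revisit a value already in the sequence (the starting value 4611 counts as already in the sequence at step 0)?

4611 → 4⁴ + 6⁴ + 1⁴ + 1⁴ = 1554
1554 → 1⁴ + 5⁴ + 5⁴ + 4⁴ = 1507
1507 → 1⁴ + 5⁴ + 0⁴ + 7⁴ = 3027
3027 → 3⁴ + 0⁴ + 2⁴ + 7⁴ = 2498
2498 → 2⁴ + 4⁴ + 9⁴ + 8⁴ = 10929
10929 → 1⁴ + 0⁴ + 9⁴ + 2⁴ + 9⁴ = 13139
13139 → 1⁴ + 3⁴ + 1⁴ + 3⁴ + 9⁴ = 6725
6725 → 6⁴ + 7⁴ + 2⁴ + 5⁴ = 4338
4338 → 4⁴ + 3⁴ + 3⁴ + 8⁴ = 4514
4514 → 4⁴ + 5⁴ + 1⁴ + 4⁴ = 1138
1138 → 1⁴ + 1⁴ + 3⁴ + 8⁴ = 4179
4179 → 4⁴ + 1⁴ + 7⁴ + 9⁴ = 9219
9219 → 9⁴ + 2⁴ + 1⁴ + 9⁴ = 13139  — 13139 repeats.
That took 13 steps.

13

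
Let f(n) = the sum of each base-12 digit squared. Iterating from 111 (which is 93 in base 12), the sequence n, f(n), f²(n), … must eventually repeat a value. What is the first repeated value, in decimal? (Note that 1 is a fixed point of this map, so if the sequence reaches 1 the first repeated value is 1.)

50

111 = (9,3)_12 → 9² + 3² = 90
90 = (7,6)_12 → 7² + 6² = 85
85 = (7,1)_12 → 7² + 1² = 50
50 = (4,2)_12 → 4² + 2² = 20
20 = (1,8)_12 → 1² + 8² = 65
65 = (5,5)_12 → 5² + 5² = 50  — 50 already appeared earlier.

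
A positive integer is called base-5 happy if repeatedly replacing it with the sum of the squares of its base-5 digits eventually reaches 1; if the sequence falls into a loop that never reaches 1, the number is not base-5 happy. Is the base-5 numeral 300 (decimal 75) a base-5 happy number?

75 = (3,0,0)_5 → 9
9 = (1,4)_5 → 17
17 = (3,2)_5 → 13
13 = (2,3)_5 → 13  — 13 already seen; the sequence cycles without reaching 1.

not base-5 happy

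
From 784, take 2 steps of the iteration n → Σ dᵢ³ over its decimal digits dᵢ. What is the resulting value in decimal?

784 → 7³ + 8³ + 4³ = 919
919 → 9³ + 1³ + 9³ = 1459

1459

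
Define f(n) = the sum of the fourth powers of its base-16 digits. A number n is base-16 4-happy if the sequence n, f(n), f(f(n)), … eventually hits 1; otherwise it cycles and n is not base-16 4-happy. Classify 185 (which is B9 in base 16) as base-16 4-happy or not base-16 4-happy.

not base-16 4-happy

185 = (11,9)_16 → 11⁴ + 9⁴ = 21202
21202 = (5,2,13,2)_16 → 5⁴ + 2⁴ + 13⁴ + 2⁴ = 29218
29218 = (7,2,2,2)_16 → 7⁴ + 2⁴ + 2⁴ + 2⁴ = 2449
2449 = (9,9,1)_16 → 9⁴ + 9⁴ + 1⁴ = 13123
13123 = (3,3,4,3)_16 → 3⁴ + 3⁴ + 4⁴ + 3⁴ = 499
499 = (1,15,3)_16 → 1⁴ + 15⁴ + 3⁴ = 50707
50707 = (12,6,1,3)_16 → 12⁴ + 6⁴ + 1⁴ + 3⁴ = 22114
22114 = (5,6,6,2)_16 → 5⁴ + 6⁴ + 6⁴ + 2⁴ = 3233
3233 = (12,10,1)_16 → 12⁴ + 10⁴ + 1⁴ = 30737
30737 = (7,8,1,1)_16 → 7⁴ + 8⁴ + 1⁴ + 1⁴ = 6499
6499 = (1,9,6,3)_16 → 1⁴ + 9⁴ + 6⁴ + 3⁴ = 7939
7939 = (1,15,0,3)_16 → 1⁴ + 15⁴ + 0⁴ + 3⁴ = 50707  — 50707 already seen; the sequence cycles without reaching 1.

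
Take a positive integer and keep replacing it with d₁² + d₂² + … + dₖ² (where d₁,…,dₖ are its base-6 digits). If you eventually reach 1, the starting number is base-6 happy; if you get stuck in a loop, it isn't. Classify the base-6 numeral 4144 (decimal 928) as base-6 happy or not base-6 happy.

928 = (4,1,4,4)_6 → 4² + 1² + 4² + 4² = 49
49 = (1,2,1)_6 → 1² + 2² + 1² = 6
6 = (1,0)_6 → 1² + 0² = 1  — reached 1.

base-6 happy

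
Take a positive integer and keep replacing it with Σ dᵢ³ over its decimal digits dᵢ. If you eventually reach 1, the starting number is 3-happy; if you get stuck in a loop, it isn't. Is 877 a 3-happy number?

3-happy

877 → 8³ + 7³ + 7³ = 512 + 343 + 343 = 1198
1198 → 1³ + 1³ + 9³ + 8³ = 1 + 1 + 729 + 512 = 1243
1243 → 1³ + 2³ + 4³ + 3³ = 1 + 8 + 64 + 27 = 100
100 → 1³ + 0³ + 0³ = 1 + 0 + 0 = 1  — reached 1.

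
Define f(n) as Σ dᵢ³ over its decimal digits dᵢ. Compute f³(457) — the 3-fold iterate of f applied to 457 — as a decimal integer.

457 → 4³ + 5³ + 7³ = 532
532 → 5³ + 3³ + 2³ = 160
160 → 1³ + 6³ + 0³ = 217

217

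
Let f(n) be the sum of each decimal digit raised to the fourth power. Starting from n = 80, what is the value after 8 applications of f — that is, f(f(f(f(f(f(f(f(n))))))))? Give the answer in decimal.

80 → 8⁴ + 0⁴ = 4096 + 0 = 4096
4096 → 4⁴ + 0⁴ + 9⁴ + 6⁴ = 256 + 0 + 6561 + 1296 = 8113
8113 → 8⁴ + 1⁴ + 1⁴ + 3⁴ = 4096 + 1 + 1 + 81 = 4179
4179 → 4⁴ + 1⁴ + 7⁴ + 9⁴ = 256 + 1 + 2401 + 6561 = 9219
9219 → 9⁴ + 2⁴ + 1⁴ + 9⁴ = 6561 + 16 + 1 + 6561 = 13139
13139 → 1⁴ + 3⁴ + 1⁴ + 3⁴ + 9⁴ = 1 + 81 + 1 + 81 + 6561 = 6725
6725 → 6⁴ + 7⁴ + 2⁴ + 5⁴ = 1296 + 2401 + 16 + 625 = 4338
4338 → 4⁴ + 3⁴ + 3⁴ + 8⁴ = 256 + 81 + 81 + 4096 = 4514

4514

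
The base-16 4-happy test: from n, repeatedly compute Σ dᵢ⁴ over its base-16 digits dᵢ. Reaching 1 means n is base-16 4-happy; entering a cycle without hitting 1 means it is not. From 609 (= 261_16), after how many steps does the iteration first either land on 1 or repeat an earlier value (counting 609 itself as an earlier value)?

609 = (2,6,1)_16 → 2⁴ + 6⁴ + 1⁴ = 1313
1313 = (5,2,1)_16 → 5⁴ + 2⁴ + 1⁴ = 642
642 = (2,8,2)_16 → 2⁴ + 8⁴ + 2⁴ = 4128
4128 = (1,0,2,0)_16 → 1⁴ + 0⁴ + 2⁴ + 0⁴ = 17
17 = (1,1)_16 → 1⁴ + 1⁴ = 2
2 = (2)_16 → 2⁴ = 16
16 = (1,0)_16 → 1⁴ + 0⁴ = 1  — reached 1.
That took 7 steps.

7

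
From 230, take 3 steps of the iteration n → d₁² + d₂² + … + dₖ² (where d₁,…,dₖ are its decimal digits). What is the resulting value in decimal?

230 → 2² + 3² + 0² = 13
13 → 1² + 3² = 10
10 → 1² + 0² = 1

1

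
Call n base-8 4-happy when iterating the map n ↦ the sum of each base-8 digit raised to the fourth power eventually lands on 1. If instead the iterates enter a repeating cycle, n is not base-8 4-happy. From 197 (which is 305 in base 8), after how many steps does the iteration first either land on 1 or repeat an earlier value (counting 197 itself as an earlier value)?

4

197 = (3,0,5)_8 → 3⁴ + 0⁴ + 5⁴ = 706
706 = (1,3,0,2)_8 → 1⁴ + 3⁴ + 0⁴ + 2⁴ = 98
98 = (1,4,2)_8 → 1⁴ + 4⁴ + 2⁴ = 273
273 = (4,2,1)_8 → 4⁴ + 2⁴ + 1⁴ = 273  — 273 repeats.
That took 4 steps.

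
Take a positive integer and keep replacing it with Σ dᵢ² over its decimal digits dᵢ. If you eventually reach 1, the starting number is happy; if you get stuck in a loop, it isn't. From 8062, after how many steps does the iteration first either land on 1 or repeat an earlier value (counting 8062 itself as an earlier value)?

15

8062 → 104
104 → 17
17 → 50
50 → 25
25 → 29
29 → 85
85 → 89
89 → 145
145 → 42
42 → 20
20 → 4
4 → 16
16 → 37
37 → 58
58 → 89  — 89 repeats.
That took 15 steps.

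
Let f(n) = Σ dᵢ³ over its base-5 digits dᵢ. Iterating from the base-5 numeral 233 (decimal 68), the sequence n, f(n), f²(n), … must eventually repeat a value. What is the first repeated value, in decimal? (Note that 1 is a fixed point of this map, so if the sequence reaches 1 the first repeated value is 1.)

28

68 = (2,3,3)_5 → 62
62 = (2,2,2)_5 → 24
24 = (4,4)_5 → 128
128 = (1,0,0,3)_5 → 28
28 = (1,0,3)_5 → 28  — 28 already appeared earlier.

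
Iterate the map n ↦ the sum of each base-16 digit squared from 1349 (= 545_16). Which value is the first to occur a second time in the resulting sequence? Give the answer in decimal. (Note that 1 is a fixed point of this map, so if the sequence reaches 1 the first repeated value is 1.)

1349 = (5,4,5)_16 → 5² + 4² + 5² = 25 + 16 + 25 = 66
66 = (4,2)_16 → 4² + 2² = 16 + 4 = 20
20 = (1,4)_16 → 1² + 4² = 1 + 16 = 17
17 = (1,1)_16 → 1² + 1² = 1 + 1 = 2
2 = (2)_16 → 2² = 4
4 = (4)_16 → 4² = 16
16 = (1,0)_16 → 1² + 0² = 1 + 0 = 1  — reached the fixed point 1.
1 → 1, so 1 is the first repeated value.

1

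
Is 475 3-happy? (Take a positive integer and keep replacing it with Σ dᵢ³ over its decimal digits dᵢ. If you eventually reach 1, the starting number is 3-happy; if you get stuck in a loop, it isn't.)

not 3-happy

475 → 4³ + 7³ + 5³ = 64 + 343 + 125 = 532
532 → 5³ + 3³ + 2³ = 125 + 27 + 8 = 160
160 → 1³ + 6³ + 0³ = 1 + 216 + 0 = 217
217 → 2³ + 1³ + 7³ = 8 + 1 + 343 = 352
352 → 3³ + 5³ + 2³ = 27 + 125 + 8 = 160  — 160 already seen; the sequence cycles without reaching 1.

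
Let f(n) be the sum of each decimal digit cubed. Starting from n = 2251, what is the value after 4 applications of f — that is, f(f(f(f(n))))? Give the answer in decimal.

2251 → 2³ + 2³ + 5³ + 1³ = 8 + 8 + 125 + 1 = 142
142 → 1³ + 4³ + 2³ = 1 + 64 + 8 = 73
73 → 7³ + 3³ = 343 + 27 = 370
370 → 3³ + 7³ + 0³ = 27 + 343 + 0 = 370

370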